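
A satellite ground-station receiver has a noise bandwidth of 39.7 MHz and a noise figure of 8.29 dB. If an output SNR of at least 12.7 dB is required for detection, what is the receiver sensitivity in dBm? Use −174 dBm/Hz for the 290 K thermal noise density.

Sensitivity = −174 + 10 log₁₀(B) + NF + SNR_min
= −174 + 75.99 + 8.29 + 12.7
= −77.02 dBm → −77.0 dBm

−77.0 dBm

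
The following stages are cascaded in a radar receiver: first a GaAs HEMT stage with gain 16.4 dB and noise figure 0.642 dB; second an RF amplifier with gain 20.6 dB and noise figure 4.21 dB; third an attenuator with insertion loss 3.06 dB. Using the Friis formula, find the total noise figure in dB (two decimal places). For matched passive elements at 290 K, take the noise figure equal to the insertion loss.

Convert to linear (a loss of L dB is a gain of −L dB): F_i = 10^(NF_i/10), G_i = 10^(G_i,dB/10)
  Stage 1: F_1 = 10^(0.642/10) = 1.159, G_1 = 10^(16.4/10) = 43.65
  Stage 2: F_2 = 10^(4.21/10) = 2.636, G_2 = 10^(20.6/10) = 114.8
  Stage 3: F_3 = 10^(3.06/10) = 2.023, G_3 = 10^(−3.06/10) = 0.4943
Friis cascade:
  F = 1.159 + (2.636 − 1)/43.65 + (2.023 − 1)/5012 = 1.197
NF = 10 log₁₀(1.197) = 0.78 dB

0.78 dB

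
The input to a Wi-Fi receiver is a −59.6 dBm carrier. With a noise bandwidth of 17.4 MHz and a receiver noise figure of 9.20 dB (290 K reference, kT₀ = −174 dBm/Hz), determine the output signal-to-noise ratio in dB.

Noise floor: N = −174 + 10 log₁₀(B) + NF
10 log₁₀(1.74×10⁷) = 72.41 dB
N = −174 + 72.41 + 9.20 = −92.39 dBm
SNR = P_sig − N = −59.6 − (−92.39) = 32.79 dB → 32.8 dB

32.8 dB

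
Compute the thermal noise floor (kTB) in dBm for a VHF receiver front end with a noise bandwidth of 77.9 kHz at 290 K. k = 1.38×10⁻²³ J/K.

P_n = kTB = 1.38×10⁻²³ × 290 × 7.79×10⁴ = 3.12×10⁻¹⁶ W
In dBm: 10 log₁₀(3.12×10⁻¹⁶ / 10⁻³) = −125.1 dBm

−125.1 dBm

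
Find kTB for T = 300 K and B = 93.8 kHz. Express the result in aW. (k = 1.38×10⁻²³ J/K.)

P_n = kTB = 1.38×10⁻²³ × 300 × 9.38×10⁴ = 3.88×10⁻¹⁶ W = 388 aW

388 aW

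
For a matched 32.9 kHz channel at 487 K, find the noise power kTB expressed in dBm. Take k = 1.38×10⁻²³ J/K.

P_n = kTB = 1.38×10⁻²³ × 487 × 3.29×10⁴ = 2.21×10⁻¹⁶ W
In dBm: 10 log₁₀(2.21×10⁻¹⁶ / 10⁻³) = −126.6 dBm

−126.6 dBm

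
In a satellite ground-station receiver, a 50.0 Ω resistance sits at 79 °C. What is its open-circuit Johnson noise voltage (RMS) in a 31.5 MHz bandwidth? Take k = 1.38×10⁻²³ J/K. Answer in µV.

5.53 µV

T = 79 °C + 273.15 = 352.15 K
V_n = √(4kTRB)
4kTRB = 4 × 1.38×10⁻²³ × 352.15 × 5.00×10¹ × 3.15×10⁷ = 3.06×10⁻¹¹ V²
V_n = √(3.06×10⁻¹¹) = 5.53×10⁻⁶ V = 5.53 µV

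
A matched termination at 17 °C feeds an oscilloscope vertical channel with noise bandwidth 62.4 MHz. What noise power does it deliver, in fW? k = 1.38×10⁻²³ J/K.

T = 17 °C + 273.15 = 290.15 K
P_n = kTB = 1.38×10⁻²³ × 290.15 × 6.24×10⁷ = 2.50×10⁻¹³ W = 250 fW

250 fW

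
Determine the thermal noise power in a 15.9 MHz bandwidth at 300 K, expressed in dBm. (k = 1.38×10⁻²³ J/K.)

−101.8 dBm

P_n = kTB = 1.38×10⁻²³ × 300 × 1.59×10⁷ = 6.58×10⁻¹⁴ W
In dBm: 10 log₁₀(6.58×10⁻¹⁴ / 10⁻³) = −101.8 dBm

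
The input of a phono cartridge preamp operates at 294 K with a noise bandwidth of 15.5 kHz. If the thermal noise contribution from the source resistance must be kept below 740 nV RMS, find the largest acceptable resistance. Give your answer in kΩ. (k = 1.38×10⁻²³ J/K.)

2.18 kΩ

Johnson–Nyquist: V_n = √(4kTRB) ⇒ R = V_n² / (4kTB)
4kTB = 4 × 1.38×10⁻²³ × 294 × 1.55×10⁴ = 2.52×10⁻¹⁶
R = (7.40×10⁻⁷)² / 2.52×10⁻¹⁶ = 2.18×10³ Ω = 2.18 kΩ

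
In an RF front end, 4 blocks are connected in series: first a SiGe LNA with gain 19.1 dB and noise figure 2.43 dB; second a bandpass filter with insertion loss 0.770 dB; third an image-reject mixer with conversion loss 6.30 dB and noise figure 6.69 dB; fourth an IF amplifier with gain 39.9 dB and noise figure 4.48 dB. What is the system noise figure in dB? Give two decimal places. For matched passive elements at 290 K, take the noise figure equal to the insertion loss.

2.83 dB

Convert to linear (a loss of L dB is a gain of −L dB): F_i = 10^(NF_i/10), G_i = 10^(G_i,dB/10)
  Stage 1: F_1 = 10^(2.43/10) = 1.750, G_1 = 10^(19.1/10) = 81.28
  Stage 2: F_2 = 10^(0.770/10) = 1.194, G_2 = 10^(−0.770/10) = 0.8375
  Stage 3: F_3 = 10^(6.69/10) = 4.667, G_3 = 10^(−6.30/10) = 0.2344
  Stage 4: F_4 = 10^(4.48/10) = 2.805, G_4 = 10^(39.9/10) = 9772
Friis cascade:
  F = 1.750 + (1.194 − 1)/81.28 + (4.667 − 1)/68.08 + (2.805 − 1)/15.96 = 1.919
NF = 10 log₁₀(1.919) = 2.83 dB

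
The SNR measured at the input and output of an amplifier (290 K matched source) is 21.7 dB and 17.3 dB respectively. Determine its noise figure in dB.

NF (dB) = SNR_in(dB) − SNR_out(dB) when the source is at T₀
NF = 21.7 − 17.3 = 4.4 dB

4.4 dB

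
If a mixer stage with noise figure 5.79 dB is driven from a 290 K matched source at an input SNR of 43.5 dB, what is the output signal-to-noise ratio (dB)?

By definition F = SNR_in/SNR_out, so in dB: SNR_out = SNR_in − NF
SNR_out = 43.5 − 5.79 = 37.71 dB

37.71 dB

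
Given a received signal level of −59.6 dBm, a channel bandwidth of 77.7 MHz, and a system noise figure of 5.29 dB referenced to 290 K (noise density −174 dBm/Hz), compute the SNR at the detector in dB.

Noise floor: N = −174 + 10 log₁₀(B) + NF
10 log₁₀(7.77×10⁷) = 78.9 dB
N = −174 + 78.9 + 5.29 = −89.81 dBm
SNR = P_sig − N = −59.6 − (−89.81) = 30.21 dB → 30.2 dB

30.2 dB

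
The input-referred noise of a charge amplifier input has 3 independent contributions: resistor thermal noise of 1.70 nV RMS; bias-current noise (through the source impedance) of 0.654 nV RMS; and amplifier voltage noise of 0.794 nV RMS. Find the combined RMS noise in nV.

Uncorrelated sources add in power (mean-square): V_tot = √(ΣV_i²)
V_tot = √[(1.70×10⁻⁹)² + (6.54×10⁻¹⁰)² + (7.94×10⁻¹⁰)²] = 1.99×10⁻⁹ V = 1.99 nV

1.99 nV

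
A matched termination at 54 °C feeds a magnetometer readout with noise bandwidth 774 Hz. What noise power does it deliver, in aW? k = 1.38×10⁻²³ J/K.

T = 54 °C + 273.15 = 327.15 K
P_n = kTB = 1.38×10⁻²³ × 327.15 × 7.74×10² = 3.49×10⁻¹⁸ W = 3.49 aW

3.49 aW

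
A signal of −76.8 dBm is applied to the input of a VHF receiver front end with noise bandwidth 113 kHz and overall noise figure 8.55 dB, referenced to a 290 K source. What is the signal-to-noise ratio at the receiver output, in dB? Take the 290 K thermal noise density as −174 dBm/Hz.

Noise floor: N = −174 + 10 log₁₀(B) + NF
10 log₁₀(1.13×10⁵) = 50.53 dB
N = −174 + 50.53 + 8.55 = −114.92 dBm
SNR = P_sig − N = −76.8 − (−114.92) = 38.12 dB → 38.1 dB

38.1 dB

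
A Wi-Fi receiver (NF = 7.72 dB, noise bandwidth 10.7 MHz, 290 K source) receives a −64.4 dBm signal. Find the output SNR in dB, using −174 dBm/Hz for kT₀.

31.6 dB

Noise floor: N = −174 + 10 log₁₀(B) + NF
10 log₁₀(1.07×10⁷) = 70.29 dB
N = −174 + 70.29 + 7.72 = −95.99 dBm
SNR = P_sig − N = −64.4 − (−95.99) = 31.59 dB → 31.6 dB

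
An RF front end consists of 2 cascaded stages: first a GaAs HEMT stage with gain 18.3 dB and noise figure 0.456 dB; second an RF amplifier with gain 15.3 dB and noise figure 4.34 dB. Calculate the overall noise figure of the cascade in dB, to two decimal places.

0.55 dB

Convert to linear (a loss of L dB is a gain of −L dB): F_i = 10^(NF_i/10), G_i = 10^(G_i,dB/10)
  Stage 1: F_1 = 10^(0.456/10) = 1.111, G_1 = 10^(18.3/10) = 67.61
  Stage 2: F_2 = 10^(4.34/10) = 2.716, G_2 = 10^(15.3/10) = 33.88
Friis cascade:
  F = 1.111 + (2.716 − 1)/67.61 = 1.136
NF = 10 log₁₀(1.136) = 0.55 dB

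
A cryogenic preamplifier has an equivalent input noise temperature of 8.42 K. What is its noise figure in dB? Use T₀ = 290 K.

0.124 dB

F = 1 + T_e/T₀ = 1 + 8.42/290 = 1.02903
NF = 10 log₁₀(1.02903) = 0.124 dB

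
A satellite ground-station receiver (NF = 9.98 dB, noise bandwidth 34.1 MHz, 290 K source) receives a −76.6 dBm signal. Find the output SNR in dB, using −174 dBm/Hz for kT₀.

12.1 dB

Noise floor: N = −174 + 10 log₁₀(B) + NF
10 log₁₀(3.41×10⁷) = 75.33 dB
N = −174 + 75.33 + 9.98 = −88.69 dBm
SNR = P_sig − N = −76.6 − (−88.69) = 12.09 dB → 12.1 dB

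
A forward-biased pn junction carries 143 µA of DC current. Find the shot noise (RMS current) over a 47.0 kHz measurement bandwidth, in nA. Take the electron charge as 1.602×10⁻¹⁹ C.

I_n = √(2qI·B)
2qI·B = 2 × 1.602×10⁻¹⁹ × 1.43×10⁻⁴ × 4.70×10⁴ = 2.15×10⁻¹⁸ A²
I_n = √(2.15×10⁻¹⁸) = 1.47×10⁻⁹ A = 1.47 nA

1.47 nA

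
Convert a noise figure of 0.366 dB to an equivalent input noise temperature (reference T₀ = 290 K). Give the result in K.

F = 10^(0.366/10) = 1.08793
T_e = (F − 1)·T₀ = (1.08793 − 1) × 290 = 25.5 K

25.5 K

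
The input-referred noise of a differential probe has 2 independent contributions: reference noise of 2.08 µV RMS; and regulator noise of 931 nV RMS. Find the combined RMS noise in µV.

Uncorrelated sources add in power (mean-square): V_tot = √(ΣV_i²)
V_tot = √[(2.08×10⁻⁶)² + (9.31×10⁻⁷)²] = 2.28×10⁻⁶ V = 2.28 µV

2.28 µV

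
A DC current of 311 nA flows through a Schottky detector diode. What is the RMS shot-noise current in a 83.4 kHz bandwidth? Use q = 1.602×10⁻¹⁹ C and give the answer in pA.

91.2 pA

I_n = √(2qI·B)
2qI·B = 2 × 1.602×10⁻¹⁹ × 3.11×10⁻⁷ × 8.34×10⁴ = 8.31×10⁻²¹ A²
I_n = √(8.31×10⁻²¹) = 9.12×10⁻¹¹ A = 91.2 pA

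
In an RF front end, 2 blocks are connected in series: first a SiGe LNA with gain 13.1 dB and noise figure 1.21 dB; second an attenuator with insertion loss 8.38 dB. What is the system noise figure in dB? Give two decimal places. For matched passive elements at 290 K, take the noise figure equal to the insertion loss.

Convert to linear (a loss of L dB is a gain of −L dB): F_i = 10^(NF_i/10), G_i = 10^(G_i,dB/10)
  Stage 1: F_1 = 10^(1.21/10) = 1.321, G_1 = 10^(13.1/10) = 20.42
  Stage 2: F_2 = 10^(8.38/10) = 6.887, G_2 = 10^(−8.38/10) = 0.1452
Friis cascade:
  F = 1.321 + (6.887 − 1)/20.42 = 1.610
NF = 10 log₁₀(1.610) = 2.07 dB

2.07 dB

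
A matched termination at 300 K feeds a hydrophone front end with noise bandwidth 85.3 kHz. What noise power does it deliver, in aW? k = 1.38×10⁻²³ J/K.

353 aW

P_n = kTB = 1.38×10⁻²³ × 300 × 8.53×10⁴ = 3.53×10⁻¹⁶ W = 353 aW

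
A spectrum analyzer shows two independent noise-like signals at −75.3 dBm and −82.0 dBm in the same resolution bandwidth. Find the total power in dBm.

Convert to linear, add, convert back:
P₁ = 2.95×10⁻¹¹ W, P₂ = 6.31×10⁻¹² W
P_tot = 3.58×10⁻¹¹ W → 10 log₁₀(P_tot / 10⁻³) = −74.5 dBm

−74.5 dBm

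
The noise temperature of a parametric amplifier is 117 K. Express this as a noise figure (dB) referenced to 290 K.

F = 1 + T_e/T₀ = 1 + 117/290 = 1.40345
NF = 10 log₁₀(1.40345) = 1.47 dB

1.47 dB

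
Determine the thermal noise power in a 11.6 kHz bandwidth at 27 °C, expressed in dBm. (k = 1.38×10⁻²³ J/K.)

−133.2 dBm

T = 27 °C + 273.15 = 300.15 K
P_n = kTB = 1.38×10⁻²³ × 300.15 × 1.16×10⁴ = 4.80×10⁻¹⁷ W
In dBm: 10 log₁₀(4.80×10⁻¹⁷ / 10⁻³) = −133.2 dBm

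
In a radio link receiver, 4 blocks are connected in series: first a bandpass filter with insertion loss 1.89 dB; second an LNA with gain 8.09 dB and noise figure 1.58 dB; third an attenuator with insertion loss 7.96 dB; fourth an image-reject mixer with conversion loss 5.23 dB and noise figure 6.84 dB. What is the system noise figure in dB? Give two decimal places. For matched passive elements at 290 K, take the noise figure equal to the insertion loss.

9.65 dB

Convert to linear (a loss of L dB is a gain of −L dB): F_i = 10^(NF_i/10), G_i = 10^(G_i,dB/10)
  Stage 1: F_1 = 10^(1.89/10) = 1.545, G_1 = 10^(−1.89/10) = 0.6471
  Stage 2: F_2 = 10^(1.58/10) = 1.439, G_2 = 10^(8.09/10) = 6.442
  Stage 3: F_3 = 10^(7.96/10) = 6.252, G_3 = 10^(−7.96/10) = 0.1600
  Stage 4: F_4 = 10^(6.84/10) = 4.831, G_4 = 10^(−5.23/10) = 0.2999
Friis cascade:
  F = 1.545 + (1.439 − 1)/0.6471 + (6.252 − 1)/4.169 + (4.831 − 1)/0.6668 = 9.228
NF = 10 log₁₀(9.228) = 9.65 dB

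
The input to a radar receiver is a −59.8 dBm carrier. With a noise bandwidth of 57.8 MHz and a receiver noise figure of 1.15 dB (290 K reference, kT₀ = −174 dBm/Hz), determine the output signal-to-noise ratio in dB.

Noise floor: N = −174 + 10 log₁₀(B) + NF
10 log₁₀(5.78×10⁷) = 77.62 dB
N = −174 + 77.62 + 1.15 = −95.23 dBm
SNR = P_sig − N = −59.8 − (−95.23) = 35.43 dB → 35.4 dB

35.4 dB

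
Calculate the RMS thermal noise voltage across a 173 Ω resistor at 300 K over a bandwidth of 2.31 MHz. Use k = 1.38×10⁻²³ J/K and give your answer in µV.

2.57 µV

V_n = √(4kTRB)
4kTRB = 4 × 1.38×10⁻²³ × 300 × 1.73×10² × 2.31×10⁶ = 6.62×10⁻¹² V²
V_n = √(6.62×10⁻¹²) = 2.57×10⁻⁶ V = 2.57 µV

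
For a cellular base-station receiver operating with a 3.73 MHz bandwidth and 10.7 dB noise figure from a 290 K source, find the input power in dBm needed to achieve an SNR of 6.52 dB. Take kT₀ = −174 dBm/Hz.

Sensitivity = −174 + 10 log₁₀(B) + NF + SNR_min
= −174 + 65.72 + 10.7 + 6.52
= −91.06 dBm → −91.1 dBm

−91.1 dBm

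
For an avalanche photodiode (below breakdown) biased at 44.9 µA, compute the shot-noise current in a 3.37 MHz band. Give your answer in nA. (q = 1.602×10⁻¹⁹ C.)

I_n = √(2qI·B)
2qI·B = 2 × 1.602×10⁻¹⁹ × 4.49×10⁻⁵ × 3.37×10⁶ = 4.85×10⁻¹⁷ A²
I_n = √(4.85×10⁻¹⁷) = 6.96×10⁻⁹ A = 6.96 nA

6.96 nA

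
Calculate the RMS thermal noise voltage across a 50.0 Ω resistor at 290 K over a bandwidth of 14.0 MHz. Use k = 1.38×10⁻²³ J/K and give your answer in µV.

3.35 µV

V_n = √(4kTRB)
4kTRB = 4 × 1.38×10⁻²³ × 290 × 5.00×10¹ × 1.40×10⁷ = 1.12×10⁻¹¹ V²
V_n = √(1.12×10⁻¹¹) = 3.35×10⁻⁶ V = 3.35 µV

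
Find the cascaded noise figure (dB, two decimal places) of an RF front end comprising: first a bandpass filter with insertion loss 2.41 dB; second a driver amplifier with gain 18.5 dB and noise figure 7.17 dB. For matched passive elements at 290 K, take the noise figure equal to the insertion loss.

9.58 dB

Convert to linear (a loss of L dB is a gain of −L dB): F_i = 10^(NF_i/10), G_i = 10^(G_i,dB/10)
  Stage 1: F_1 = 10^(2.41/10) = 1.742, G_1 = 10^(−2.41/10) = 0.5741
  Stage 2: F_2 = 10^(7.17/10) = 5.212, G_2 = 10^(18.5/10) = 70.79
Friis cascade:
  F = 1.742 + (5.212 − 1)/0.5741 = 9.078
NF = 10 log₁₀(9.078) = 9.58 dB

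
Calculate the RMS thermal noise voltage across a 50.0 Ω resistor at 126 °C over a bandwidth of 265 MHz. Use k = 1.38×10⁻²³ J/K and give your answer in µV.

T = 126 °C + 273.15 = 399.15 K
V_n = √(4kTRB)
4kTRB = 4 × 1.38×10⁻²³ × 399.15 × 5.00×10¹ × 2.65×10⁸ = 2.92×10⁻¹⁰ V²
V_n = √(2.92×10⁻¹⁰) = 1.71×10⁻⁵ V = 17.1 µV

17.1 µV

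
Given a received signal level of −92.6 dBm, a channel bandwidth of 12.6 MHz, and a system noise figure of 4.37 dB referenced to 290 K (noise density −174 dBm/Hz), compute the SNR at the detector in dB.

6.0 dB

Noise floor: N = −174 + 10 log₁₀(B) + NF
10 log₁₀(1.26×10⁷) = 71 dB
N = −174 + 71 + 4.37 = −98.63 dBm
SNR = P_sig − N = −92.6 − (−98.63) = 6.03 dB → 6.0 dB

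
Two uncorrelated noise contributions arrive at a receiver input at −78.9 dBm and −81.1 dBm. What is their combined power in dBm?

Convert to linear, add, convert back:
P₁ = 1.29×10⁻¹¹ W, P₂ = 7.76×10⁻¹² W
P_tot = 2.06×10⁻¹¹ W → 10 log₁₀(P_tot / 10⁻³) = −76.9 dBm

−76.9 dBm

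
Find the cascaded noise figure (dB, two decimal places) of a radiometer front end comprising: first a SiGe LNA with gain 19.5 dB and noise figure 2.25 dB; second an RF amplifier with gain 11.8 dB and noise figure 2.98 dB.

2.28 dB

Convert to linear (a loss of L dB is a gain of −L dB): F_i = 10^(NF_i/10), G_i = 10^(G_i,dB/10)
  Stage 1: F_1 = 10^(2.25/10) = 1.679, G_1 = 10^(19.5/10) = 89.13
  Stage 2: F_2 = 10^(2.98/10) = 1.986, G_2 = 10^(11.8/10) = 15.14
Friis cascade:
  F = 1.679 + (1.986 − 1)/89.13 = 1.690
NF = 10 log₁₀(1.690) = 2.28 dB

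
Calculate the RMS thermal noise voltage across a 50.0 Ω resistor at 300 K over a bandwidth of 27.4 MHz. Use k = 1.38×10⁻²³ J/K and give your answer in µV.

4.76 µV

V_n = √(4kTRB)
4kTRB = 4 × 1.38×10⁻²³ × 300 × 5.00×10¹ × 2.74×10⁷ = 2.27×10⁻¹¹ V²
V_n = √(2.27×10⁻¹¹) = 4.76×10⁻⁶ V = 4.76 µV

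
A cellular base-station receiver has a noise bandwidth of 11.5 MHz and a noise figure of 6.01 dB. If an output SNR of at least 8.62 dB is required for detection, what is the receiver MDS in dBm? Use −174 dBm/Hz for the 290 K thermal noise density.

−88.8 dBm

Sensitivity = −174 + 10 log₁₀(B) + NF + SNR_min
= −174 + 70.61 + 6.01 + 8.62
= −88.76 dBm → −88.8 dBm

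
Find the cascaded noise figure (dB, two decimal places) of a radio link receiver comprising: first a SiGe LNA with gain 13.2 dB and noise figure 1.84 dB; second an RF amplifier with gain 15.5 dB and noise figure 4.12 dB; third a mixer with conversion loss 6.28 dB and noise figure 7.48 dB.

Convert to linear (a loss of L dB is a gain of −L dB): F_i = 10^(NF_i/10), G_i = 10^(G_i,dB/10)
  Stage 1: F_1 = 10^(1.84/10) = 1.528, G_1 = 10^(13.2/10) = 20.89
  Stage 2: F_2 = 10^(4.12/10) = 2.582, G_2 = 10^(15.5/10) = 35.48
  Stage 3: F_3 = 10^(7.48/10) = 5.598, G_3 = 10^(−6.28/10) = 0.2355
Friis cascade:
  F = 1.528 + (2.582 − 1)/20.89 + (5.598 − 1)/741.3 = 1.609
NF = 10 log₁₀(1.609) = 2.07 dB

2.07 dB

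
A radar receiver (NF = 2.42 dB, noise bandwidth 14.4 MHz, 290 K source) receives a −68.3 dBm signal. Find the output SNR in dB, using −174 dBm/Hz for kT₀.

31.7 dB

Noise floor: N = −174 + 10 log₁₀(B) + NF
10 log₁₀(1.44×10⁷) = 71.58 dB
N = −174 + 71.58 + 2.42 = −100.00 dBm
SNR = P_sig − N = −68.3 − (−100.00) = 31.70 dB → 31.7 dB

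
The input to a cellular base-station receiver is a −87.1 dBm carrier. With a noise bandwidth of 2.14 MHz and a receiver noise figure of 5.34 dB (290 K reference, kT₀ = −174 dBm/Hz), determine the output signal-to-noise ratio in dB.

Noise floor: N = −174 + 10 log₁₀(B) + NF
10 log₁₀(2.14×10⁶) = 63.3 dB
N = −174 + 63.3 + 5.34 = −105.36 dBm
SNR = P_sig − N = −87.1 − (−105.36) = 18.26 dB → 18.3 dB

18.3 dB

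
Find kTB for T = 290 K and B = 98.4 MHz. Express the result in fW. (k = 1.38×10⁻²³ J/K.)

394 fW

P_n = kTB = 1.38×10⁻²³ × 290 × 9.84×10⁷ = 3.94×10⁻¹³ W = 394 fW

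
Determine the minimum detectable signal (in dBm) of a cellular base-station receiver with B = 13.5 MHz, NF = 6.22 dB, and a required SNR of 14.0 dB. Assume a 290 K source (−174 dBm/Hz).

−82.5 dBm

Sensitivity = −174 + 10 log₁₀(B) + NF + SNR_min
= −174 + 71.3 + 6.22 + 14.0
= −82.48 dBm → −82.5 dBm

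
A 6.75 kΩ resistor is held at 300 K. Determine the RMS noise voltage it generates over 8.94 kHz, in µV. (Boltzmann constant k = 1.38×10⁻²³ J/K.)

V_n = √(4kTRB)
4kTRB = 4 × 1.38×10⁻²³ × 300 × 6.75×10³ × 8.94×10³ = 9.99×10⁻¹³ V²
V_n = √(9.99×10⁻¹³) = 1.00×10⁻⁶ V = 1.00 µV

1.00 µV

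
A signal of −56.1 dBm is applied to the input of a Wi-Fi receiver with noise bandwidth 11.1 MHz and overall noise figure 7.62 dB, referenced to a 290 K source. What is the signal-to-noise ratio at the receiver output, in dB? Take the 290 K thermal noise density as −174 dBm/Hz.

39.8 dB

Noise floor: N = −174 + 10 log₁₀(B) + NF
10 log₁₀(1.11×10⁷) = 70.45 dB
N = −174 + 70.45 + 7.62 = −95.93 dBm
SNR = P_sig − N = −56.1 − (−95.93) = 39.83 dB → 39.8 dB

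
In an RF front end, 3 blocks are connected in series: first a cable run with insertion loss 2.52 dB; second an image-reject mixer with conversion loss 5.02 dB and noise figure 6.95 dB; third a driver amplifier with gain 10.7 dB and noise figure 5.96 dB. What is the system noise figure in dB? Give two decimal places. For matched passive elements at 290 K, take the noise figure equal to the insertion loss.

14.08 dB

Convert to linear (a loss of L dB is a gain of −L dB): F_i = 10^(NF_i/10), G_i = 10^(G_i,dB/10)
  Stage 1: F_1 = 10^(2.52/10) = 1.786, G_1 = 10^(−2.52/10) = 0.5598
  Stage 2: F_2 = 10^(6.95/10) = 4.955, G_2 = 10^(−5.02/10) = 0.3148
  Stage 3: F_3 = 10^(5.96/10) = 3.945, G_3 = 10^(10.7/10) = 11.75
Friis cascade:
  F = 1.786 + (4.955 − 1)/0.5598 + (3.945 − 1)/0.1762 = 25.56
NF = 10 log₁₀(25.56) = 14.08 dB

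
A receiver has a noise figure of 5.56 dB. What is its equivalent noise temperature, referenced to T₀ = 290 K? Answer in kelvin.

F = 10^(5.56/10) = 3.59749
T_e = (F − 1)·T₀ = (3.59749 − 1) × 290 = 753 K

753 K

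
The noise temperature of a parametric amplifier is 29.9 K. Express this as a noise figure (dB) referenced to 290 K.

0.426 dB

F = 1 + T_e/T₀ = 1 + 29.9/290 = 1.1031
NF = 10 log₁₀(1.1031) = 0.426 dB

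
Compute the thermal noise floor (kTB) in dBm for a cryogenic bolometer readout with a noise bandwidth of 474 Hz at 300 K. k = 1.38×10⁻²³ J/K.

−147.1 dBm

P_n = kTB = 1.38×10⁻²³ × 300 × 4.74×10² = 1.96×10⁻¹⁸ W
In dBm: 10 log₁₀(1.96×10⁻¹⁸ / 10⁻³) = −147.1 dBm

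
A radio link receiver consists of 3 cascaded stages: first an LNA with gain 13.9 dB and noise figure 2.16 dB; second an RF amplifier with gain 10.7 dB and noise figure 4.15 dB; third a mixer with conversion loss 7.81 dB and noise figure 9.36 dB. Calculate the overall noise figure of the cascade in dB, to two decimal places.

Convert to linear (a loss of L dB is a gain of −L dB): F_i = 10^(NF_i/10), G_i = 10^(G_i,dB/10)
  Stage 1: F_1 = 10^(2.16/10) = 1.644, G_1 = 10^(13.9/10) = 24.55
  Stage 2: F_2 = 10^(4.15/10) = 2.600, G_2 = 10^(10.7/10) = 11.75
  Stage 3: F_3 = 10^(9.36/10) = 8.630, G_3 = 10^(−7.81/10) = 0.1656
Friis cascade:
  F = 1.644 + (2.600 − 1)/24.55 + (8.630 − 1)/288.4 = 1.736
NF = 10 log₁₀(1.736) = 2.40 dB

2.40 dB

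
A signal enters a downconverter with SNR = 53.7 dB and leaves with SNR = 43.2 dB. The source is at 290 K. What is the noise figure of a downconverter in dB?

NF (dB) = SNR_in(dB) − SNR_out(dB) when the source is at T₀
NF = 53.7 − 43.2 = 10.5 dB

10.5 dB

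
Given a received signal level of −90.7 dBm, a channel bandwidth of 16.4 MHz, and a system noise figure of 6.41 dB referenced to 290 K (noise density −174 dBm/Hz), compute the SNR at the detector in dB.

4.7 dB

Noise floor: N = −174 + 10 log₁₀(B) + NF
10 log₁₀(1.64×10⁷) = 72.15 dB
N = −174 + 72.15 + 6.41 = −95.44 dBm
SNR = P_sig − N = −90.7 − (−95.44) = 4.74 dB → 4.7 dB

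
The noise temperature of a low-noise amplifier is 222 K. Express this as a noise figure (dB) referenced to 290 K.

2.47 dB

F = 1 + T_e/T₀ = 1 + 222/290 = 1.76552
NF = 10 log₁₀(1.76552) = 2.47 dB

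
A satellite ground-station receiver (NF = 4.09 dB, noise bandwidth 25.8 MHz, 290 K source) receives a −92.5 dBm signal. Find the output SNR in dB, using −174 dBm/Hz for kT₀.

Noise floor: N = −174 + 10 log₁₀(B) + NF
10 log₁₀(2.58×10⁷) = 74.12 dB
N = −174 + 74.12 + 4.09 = −95.79 dBm
SNR = P_sig − N = −92.5 − (−95.79) = 3.29 dB → 3.3 dB

3.3 dB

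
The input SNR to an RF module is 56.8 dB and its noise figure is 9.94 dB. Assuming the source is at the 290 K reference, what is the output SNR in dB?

By definition F = SNR_in/SNR_out, so in dB: SNR_out = SNR_in − NF
SNR_out = 56.8 − 9.94 = 46.86 dB

46.86 dB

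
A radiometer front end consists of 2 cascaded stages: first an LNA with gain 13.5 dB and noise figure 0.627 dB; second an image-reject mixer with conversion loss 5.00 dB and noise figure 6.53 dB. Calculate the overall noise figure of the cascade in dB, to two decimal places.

Convert to linear (a loss of L dB is a gain of −L dB): F_i = 10^(NF_i/10), G_i = 10^(G_i,dB/10)
  Stage 1: F_1 = 10^(0.627/10) = 1.155, G_1 = 10^(13.5/10) = 22.39
  Stage 2: F_2 = 10^(6.53/10) = 4.498, G_2 = 10^(−5.00/10) = 0.3162
Friis cascade:
  F = 1.155 + (4.498 − 1)/22.39 = 1.312
NF = 10 log₁₀(1.312) = 1.18 dB

1.18 dB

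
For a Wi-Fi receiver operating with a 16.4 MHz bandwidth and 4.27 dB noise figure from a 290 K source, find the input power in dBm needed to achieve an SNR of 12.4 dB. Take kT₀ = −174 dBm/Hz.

Sensitivity = −174 + 10 log₁₀(B) + NF + SNR_min
= −174 + 72.15 + 4.27 + 12.4
= −85.18 dBm → −85.2 dBm

−85.2 dBm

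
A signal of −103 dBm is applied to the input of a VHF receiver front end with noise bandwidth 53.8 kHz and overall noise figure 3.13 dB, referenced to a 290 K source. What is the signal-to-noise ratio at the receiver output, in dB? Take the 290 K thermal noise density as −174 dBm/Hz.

Noise floor: N = −174 + 10 log₁₀(B) + NF
10 log₁₀(5.38×10⁴) = 47.31 dB
N = −174 + 47.31 + 3.13 = −123.56 dBm
SNR = P_sig − N = −103 − (−123.56) = 20.56 dB → 20.6 dB

20.6 dB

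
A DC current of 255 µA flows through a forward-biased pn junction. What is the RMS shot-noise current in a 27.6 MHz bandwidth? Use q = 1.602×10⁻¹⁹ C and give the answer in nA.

47.5 nA

I_n = √(2qI·B)
2qI·B = 2 × 1.602×10⁻¹⁹ × 2.55×10⁻⁴ × 2.76×10⁷ = 2.25×10⁻¹⁵ A²
I_n = √(2.25×10⁻¹⁵) = 4.75×10⁻⁸ A = 47.5 nA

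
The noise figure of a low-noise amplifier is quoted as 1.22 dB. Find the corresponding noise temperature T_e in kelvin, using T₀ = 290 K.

F = 10^(1.22/10) = 1.32434
T_e = (F − 1)·T₀ = (1.32434 − 1) × 290 = 94.1 K

94.1 K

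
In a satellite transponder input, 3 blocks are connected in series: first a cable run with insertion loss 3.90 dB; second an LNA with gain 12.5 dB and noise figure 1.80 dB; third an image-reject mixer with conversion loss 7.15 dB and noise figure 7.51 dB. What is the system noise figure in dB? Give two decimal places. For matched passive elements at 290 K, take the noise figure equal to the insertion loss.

6.39 dB

Convert to linear (a loss of L dB is a gain of −L dB): F_i = 10^(NF_i/10), G_i = 10^(G_i,dB/10)
  Stage 1: F_1 = 10^(3.90/10) = 2.455, G_1 = 10^(−3.90/10) = 0.4074
  Stage 2: F_2 = 10^(1.80/10) = 1.514, G_2 = 10^(12.5/10) = 17.78
  Stage 3: F_3 = 10^(7.51/10) = 5.636, G_3 = 10^(−7.15/10) = 0.1928
Friis cascade:
  F = 2.455 + (1.514 − 1)/0.4074 + (5.636 − 1)/7.244 = 4.355
NF = 10 log₁₀(4.355) = 6.39 dB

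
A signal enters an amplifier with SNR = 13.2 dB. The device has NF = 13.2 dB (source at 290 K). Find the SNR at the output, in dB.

By definition F = SNR_in/SNR_out, so in dB: SNR_out = SNR_in − NF
SNR_out = 13.2 − 13.2 = 0.0 dB

0.0 dB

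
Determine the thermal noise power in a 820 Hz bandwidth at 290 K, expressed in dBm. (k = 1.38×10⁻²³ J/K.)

P_n = kTB = 1.38×10⁻²³ × 290 × 8.20×10² = 3.28×10⁻¹⁸ W
In dBm: 10 log₁₀(3.28×10⁻¹⁸ / 10⁻³) = −144.8 dBm

−144.8 dBm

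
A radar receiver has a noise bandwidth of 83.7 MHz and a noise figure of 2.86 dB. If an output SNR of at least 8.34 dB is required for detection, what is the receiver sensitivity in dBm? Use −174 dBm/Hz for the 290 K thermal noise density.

−83.6 dBm

Sensitivity = −174 + 10 log₁₀(B) + NF + SNR_min
= −174 + 79.23 + 2.86 + 8.34
= −83.57 dBm → −83.6 dBm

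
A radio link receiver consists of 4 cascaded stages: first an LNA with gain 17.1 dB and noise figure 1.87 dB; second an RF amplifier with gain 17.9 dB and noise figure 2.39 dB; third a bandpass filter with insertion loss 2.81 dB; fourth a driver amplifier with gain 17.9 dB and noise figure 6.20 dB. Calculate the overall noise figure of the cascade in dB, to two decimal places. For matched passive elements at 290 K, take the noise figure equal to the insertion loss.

Convert to linear (a loss of L dB is a gain of −L dB): F_i = 10^(NF_i/10), G_i = 10^(G_i,dB/10)
  Stage 1: F_1 = 10^(1.87/10) = 1.538, G_1 = 10^(17.1/10) = 51.29
  Stage 2: F_2 = 10^(2.39/10) = 1.734, G_2 = 10^(17.9/10) = 61.66
  Stage 3: F_3 = 10^(2.81/10) = 1.910, G_3 = 10^(−2.81/10) = 0.5236
  Stage 4: F_4 = 10^(6.20/10) = 4.169, G_4 = 10^(17.9/10) = 61.66
Friis cascade:
  F = 1.538 + (1.734 − 1)/51.29 + (1.910 − 1)/3162 + (4.169 − 1)/1656 = 1.555
NF = 10 log₁₀(1.555) = 1.92 dB

1.92 dB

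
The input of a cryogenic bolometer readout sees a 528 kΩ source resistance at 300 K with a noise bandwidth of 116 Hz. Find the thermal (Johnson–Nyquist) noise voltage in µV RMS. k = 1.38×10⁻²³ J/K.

1.01 µV

V_n = √(4kTRB)
4kTRB = 4 × 1.38×10⁻²³ × 300 × 5.28×10⁵ × 1.16×10² = 1.01×10⁻¹² V²
V_n = √(1.01×10⁻¹²) = 1.01×10⁻⁶ V = 1.01 µV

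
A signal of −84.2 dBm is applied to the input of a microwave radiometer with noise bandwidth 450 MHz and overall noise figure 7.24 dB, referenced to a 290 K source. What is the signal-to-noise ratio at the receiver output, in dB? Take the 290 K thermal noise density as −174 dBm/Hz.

Noise floor: N = −174 + 10 log₁₀(B) + NF
10 log₁₀(4.50×10⁸) = 86.53 dB
N = −174 + 86.53 + 7.24 = −80.23 dBm
SNR = P_sig − N = −84.2 − (−80.23) = −3.97 dB → −4.0 dB

−4.0 dB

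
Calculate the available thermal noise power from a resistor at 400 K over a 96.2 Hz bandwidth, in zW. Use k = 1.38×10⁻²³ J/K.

P_n = kTB = 1.38×10⁻²³ × 400 × 9.62×10¹ = 5.31×10⁻¹⁹ W = 531 zW

531 zW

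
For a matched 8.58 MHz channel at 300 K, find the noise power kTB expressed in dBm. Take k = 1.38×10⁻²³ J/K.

−104.5 dBm

P_n = kTB = 1.38×10⁻²³ × 300 × 8.58×10⁶ = 3.55×10⁻¹⁴ W
In dBm: 10 log₁₀(3.55×10⁻¹⁴ / 10⁻³) = −104.5 dBm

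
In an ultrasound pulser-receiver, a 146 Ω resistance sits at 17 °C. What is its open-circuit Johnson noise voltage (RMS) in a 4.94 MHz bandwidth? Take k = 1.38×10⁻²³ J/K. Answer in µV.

T = 17 °C + 273.15 = 290.15 K
V_n = √(4kTRB)
4kTRB = 4 × 1.38×10⁻²³ × 290.15 × 1.46×10² × 4.94×10⁶ = 1.16×10⁻¹¹ V²
V_n = √(1.16×10⁻¹¹) = 3.40×10⁻⁶ V = 3.40 µV

3.40 µV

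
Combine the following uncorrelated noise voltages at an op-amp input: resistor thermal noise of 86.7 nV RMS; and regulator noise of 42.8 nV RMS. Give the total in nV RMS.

96.7 nV

Uncorrelated sources add in power (mean-square): V_tot = √(ΣV_i²)
V_tot = √[(8.67×10⁻⁸)² + (4.28×10⁻⁸)²] = 9.67×10⁻⁸ V = 96.7 nV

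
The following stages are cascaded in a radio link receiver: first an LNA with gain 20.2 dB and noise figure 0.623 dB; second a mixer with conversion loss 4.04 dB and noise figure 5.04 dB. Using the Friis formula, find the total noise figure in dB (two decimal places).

0.70 dB

Convert to linear (a loss of L dB is a gain of −L dB): F_i = 10^(NF_i/10), G_i = 10^(G_i,dB/10)
  Stage 1: F_1 = 10^(0.623/10) = 1.154, G_1 = 10^(20.2/10) = 104.7
  Stage 2: F_2 = 10^(5.04/10) = 3.192, G_2 = 10^(−4.04/10) = 0.3945
Friis cascade:
  F = 1.154 + (3.192 − 1)/104.7 = 1.175
NF = 10 log₁₀(1.175) = 0.70 dB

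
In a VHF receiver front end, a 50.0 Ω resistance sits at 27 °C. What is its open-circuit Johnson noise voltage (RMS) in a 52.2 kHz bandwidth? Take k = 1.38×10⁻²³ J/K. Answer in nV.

T = 27 °C + 273.15 = 300.15 K
V_n = √(4kTRB)
4kTRB = 4 × 1.38×10⁻²³ × 300.15 × 5.00×10¹ × 5.22×10⁴ = 4.32×10⁻¹⁴ V²
V_n = √(4.32×10⁻¹⁴) = 2.08×10⁻⁷ V = 208 nV

208 nV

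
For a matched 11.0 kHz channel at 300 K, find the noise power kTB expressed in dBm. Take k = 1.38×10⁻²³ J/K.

P_n = kTB = 1.38×10⁻²³ × 300 × 1.10×10⁴ = 4.55×10⁻¹⁷ W
In dBm: 10 log₁₀(4.55×10⁻¹⁷ / 10⁻³) = −133.4 dBm

−133.4 dBm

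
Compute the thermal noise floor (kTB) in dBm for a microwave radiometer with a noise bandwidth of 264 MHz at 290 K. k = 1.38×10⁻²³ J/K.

−89.8 dBm

P_n = kTB = 1.38×10⁻²³ × 290 × 2.64×10⁸ = 1.06×10⁻¹² W
In dBm: 10 log₁₀(1.06×10⁻¹² / 10⁻³) = −89.8 dBm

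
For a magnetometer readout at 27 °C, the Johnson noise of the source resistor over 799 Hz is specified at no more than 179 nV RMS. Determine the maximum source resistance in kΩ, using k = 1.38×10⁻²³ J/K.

T = 27 °C + 273.15 = 300.15 K
Johnson–Nyquist: V_n = √(4kTRB) ⇒ R = V_n² / (4kTB)
4kTB = 4 × 1.38×10⁻²³ × 300.15 × 7.99×10² = 1.32×10⁻¹⁷
R = (1.79×10⁻⁷)² / 1.32×10⁻¹⁷ = 2.42×10³ Ω = 2.42 kΩ

2.42 kΩ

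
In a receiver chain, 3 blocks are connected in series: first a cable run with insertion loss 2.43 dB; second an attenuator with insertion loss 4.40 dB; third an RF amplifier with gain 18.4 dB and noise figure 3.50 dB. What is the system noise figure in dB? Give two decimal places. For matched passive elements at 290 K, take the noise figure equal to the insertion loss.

10.33 dB

Convert to linear (a loss of L dB is a gain of −L dB): F_i = 10^(NF_i/10), G_i = 10^(G_i,dB/10)
  Stage 1: F_1 = 10^(2.43/10) = 1.750, G_1 = 10^(−2.43/10) = 0.5715
  Stage 2: F_2 = 10^(4.40/10) = 2.754, G_2 = 10^(−4.40/10) = 0.3631
  Stage 3: F_3 = 10^(3.50/10) = 2.239, G_3 = 10^(18.4/10) = 69.18
Friis cascade:
  F = 1.750 + (2.754 − 1)/0.5715 + (2.239 − 1)/0.2075 = 10.79
NF = 10 log₁₀(10.79) = 10.33 dB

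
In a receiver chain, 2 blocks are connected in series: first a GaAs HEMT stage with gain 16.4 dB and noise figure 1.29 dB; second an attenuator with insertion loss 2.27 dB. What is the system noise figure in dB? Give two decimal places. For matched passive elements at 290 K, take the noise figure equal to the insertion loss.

Convert to linear (a loss of L dB is a gain of −L dB): F_i = 10^(NF_i/10), G_i = 10^(G_i,dB/10)
  Stage 1: F_1 = 10^(1.29/10) = 1.346, G_1 = 10^(16.4/10) = 43.65
  Stage 2: F_2 = 10^(2.27/10) = 1.687, G_2 = 10^(−2.27/10) = 0.5929
Friis cascade:
  F = 1.346 + (1.687 − 1)/43.65 = 1.362
NF = 10 log₁₀(1.362) = 1.34 dB

1.34 dB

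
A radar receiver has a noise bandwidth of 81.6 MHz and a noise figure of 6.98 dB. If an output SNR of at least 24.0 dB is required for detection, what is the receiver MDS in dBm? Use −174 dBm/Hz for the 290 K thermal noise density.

Sensitivity = −174 + 10 log₁₀(B) + NF + SNR_min
= −174 + 79.12 + 6.98 + 24.0
= −63.90 dBm → −63.9 dBm

−63.9 dBm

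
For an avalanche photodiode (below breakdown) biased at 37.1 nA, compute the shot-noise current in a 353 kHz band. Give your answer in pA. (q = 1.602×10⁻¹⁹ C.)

64.8 pA

I_n = √(2qI·B)
2qI·B = 2 × 1.602×10⁻¹⁹ × 3.71×10⁻⁸ × 3.53×10⁵ = 4.20×10⁻²¹ A²
I_n = √(4.20×10⁻²¹) = 6.48×10⁻¹¹ A = 64.8 pA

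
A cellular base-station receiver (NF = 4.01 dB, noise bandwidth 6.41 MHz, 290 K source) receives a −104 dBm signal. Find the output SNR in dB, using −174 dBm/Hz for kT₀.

−2.1 dB

Noise floor: N = −174 + 10 log₁₀(B) + NF
10 log₁₀(6.41×10⁶) = 68.07 dB
N = −174 + 68.07 + 4.01 = −101.92 dBm
SNR = P_sig − N = −104 − (−101.92) = −2.08 dB → −2.1 dB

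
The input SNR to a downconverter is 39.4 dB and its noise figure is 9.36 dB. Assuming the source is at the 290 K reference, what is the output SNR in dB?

By definition F = SNR_in/SNR_out, so in dB: SNR_out = SNR_in − NF
SNR_out = 39.4 − 9.36 = 30.04 dB

30.04 dB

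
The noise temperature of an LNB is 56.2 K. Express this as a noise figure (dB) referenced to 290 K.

F = 1 + T_e/T₀ = 1 + 56.2/290 = 1.19379
NF = 10 log₁₀(1.19379) = 0.769 dB

0.769 dB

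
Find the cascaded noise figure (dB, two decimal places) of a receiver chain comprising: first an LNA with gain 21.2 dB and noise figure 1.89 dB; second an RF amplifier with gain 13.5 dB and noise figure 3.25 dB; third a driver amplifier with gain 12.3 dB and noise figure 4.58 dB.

1.92 dB

Convert to linear (a loss of L dB is a gain of −L dB): F_i = 10^(NF_i/10), G_i = 10^(G_i,dB/10)
  Stage 1: F_1 = 10^(1.89/10) = 1.545, G_1 = 10^(21.2/10) = 131.8
  Stage 2: F_2 = 10^(3.25/10) = 2.113, G_2 = 10^(13.5/10) = 22.39
  Stage 3: F_3 = 10^(4.58/10) = 2.871, G_3 = 10^(12.3/10) = 16.98
Friis cascade:
  F = 1.545 + (2.113 − 1)/131.8 + (2.871 − 1)/2951 = 1.554
NF = 10 log₁₀(1.554) = 1.92 dB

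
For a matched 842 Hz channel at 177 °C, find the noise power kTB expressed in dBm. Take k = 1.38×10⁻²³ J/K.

−142.8 dBm

T = 177 °C + 273.15 = 450.15 K
P_n = kTB = 1.38×10⁻²³ × 450.15 × 8.42×10² = 5.23×10⁻¹⁸ W
In dBm: 10 log₁₀(5.23×10⁻¹⁸ / 10⁻³) = −142.8 dBm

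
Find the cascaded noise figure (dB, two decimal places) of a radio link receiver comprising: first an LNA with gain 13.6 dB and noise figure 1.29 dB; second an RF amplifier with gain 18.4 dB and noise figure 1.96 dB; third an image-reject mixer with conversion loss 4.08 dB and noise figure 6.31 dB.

1.38 dB

Convert to linear (a loss of L dB is a gain of −L dB): F_i = 10^(NF_i/10), G_i = 10^(G_i,dB/10)
  Stage 1: F_1 = 10^(1.29/10) = 1.346, G_1 = 10^(13.6/10) = 22.91
  Stage 2: F_2 = 10^(1.96/10) = 1.570, G_2 = 10^(18.4/10) = 69.18
  Stage 3: F_3 = 10^(6.31/10) = 4.276, G_3 = 10^(−4.08/10) = 0.3908
Friis cascade:
  F = 1.346 + (1.570 − 1)/22.91 + (4.276 − 1)/1585 = 1.373
NF = 10 log₁₀(1.373) = 1.38 dB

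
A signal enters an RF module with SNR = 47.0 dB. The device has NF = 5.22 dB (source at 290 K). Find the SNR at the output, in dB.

41.78 dB

By definition F = SNR_in/SNR_out, so in dB: SNR_out = SNR_in − NF
SNR_out = 47.0 − 5.22 = 41.78 dB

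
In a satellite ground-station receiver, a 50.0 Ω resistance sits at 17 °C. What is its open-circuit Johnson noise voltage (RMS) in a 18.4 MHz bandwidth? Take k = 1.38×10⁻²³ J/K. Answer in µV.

3.84 µV

T = 17 °C + 273.15 = 290.15 K
V_n = √(4kTRB)
4kTRB = 4 × 1.38×10⁻²³ × 290.15 × 5.00×10¹ × 1.84×10⁷ = 1.47×10⁻¹¹ V²
V_n = √(1.47×10⁻¹¹) = 3.84×10⁻⁶ V = 3.84 µV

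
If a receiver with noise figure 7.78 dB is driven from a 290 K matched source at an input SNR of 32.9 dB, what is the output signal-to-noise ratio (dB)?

By definition F = SNR_in/SNR_out, so in dB: SNR_out = SNR_in − NF
SNR_out = 32.9 − 7.78 = 25.12 dB

25.12 dB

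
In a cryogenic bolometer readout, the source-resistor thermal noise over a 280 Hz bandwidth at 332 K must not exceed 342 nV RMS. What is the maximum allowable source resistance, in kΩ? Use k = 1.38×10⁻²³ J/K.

Johnson–Nyquist: V_n = √(4kTRB) ⇒ R = V_n² / (4kTB)
4kTB = 4 × 1.38×10⁻²³ × 332 × 2.80×10² = 5.13×10⁻¹⁸
R = (3.42×10⁻⁷)² / 5.13×10⁻¹⁸ = 2.28×10⁴ Ω = 22.8 kΩ

22.8 kΩ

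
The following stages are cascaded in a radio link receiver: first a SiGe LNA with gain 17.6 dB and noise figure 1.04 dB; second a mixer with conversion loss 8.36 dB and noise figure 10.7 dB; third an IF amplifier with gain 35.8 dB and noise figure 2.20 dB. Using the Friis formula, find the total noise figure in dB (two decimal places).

Convert to linear (a loss of L dB is a gain of −L dB): F_i = 10^(NF_i/10), G_i = 10^(G_i,dB/10)
  Stage 1: F_1 = 10^(1.04/10) = 1.271, G_1 = 10^(17.6/10) = 57.54
  Stage 2: F_2 = 10^(10.7/10) = 11.75, G_2 = 10^(−8.36/10) = 0.1459
  Stage 3: F_3 = 10^(2.20/10) = 1.660, G_3 = 10^(35.8/10) = 3802
Friis cascade:
  F = 1.271 + (11.75 − 1)/57.54 + (1.660 − 1)/8.395 = 1.536
NF = 10 log₁₀(1.536) = 1.86 dB

1.86 dB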